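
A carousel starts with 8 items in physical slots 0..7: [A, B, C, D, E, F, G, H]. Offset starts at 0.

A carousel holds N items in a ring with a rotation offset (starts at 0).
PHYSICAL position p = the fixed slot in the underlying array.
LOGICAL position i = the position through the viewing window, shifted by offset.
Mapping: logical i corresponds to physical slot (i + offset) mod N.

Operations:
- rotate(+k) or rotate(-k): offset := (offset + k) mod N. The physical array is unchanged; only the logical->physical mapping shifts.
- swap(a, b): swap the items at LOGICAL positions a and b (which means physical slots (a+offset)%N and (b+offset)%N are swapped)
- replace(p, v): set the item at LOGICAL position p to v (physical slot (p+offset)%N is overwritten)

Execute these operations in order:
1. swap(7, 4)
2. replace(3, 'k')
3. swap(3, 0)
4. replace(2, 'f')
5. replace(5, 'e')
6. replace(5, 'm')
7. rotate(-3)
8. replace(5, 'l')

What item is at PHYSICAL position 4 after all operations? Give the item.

After op 1 (swap(7, 4)): offset=0, physical=[A,B,C,D,H,F,G,E], logical=[A,B,C,D,H,F,G,E]
After op 2 (replace(3, 'k')): offset=0, physical=[A,B,C,k,H,F,G,E], logical=[A,B,C,k,H,F,G,E]
After op 3 (swap(3, 0)): offset=0, physical=[k,B,C,A,H,F,G,E], logical=[k,B,C,A,H,F,G,E]
After op 4 (replace(2, 'f')): offset=0, physical=[k,B,f,A,H,F,G,E], logical=[k,B,f,A,H,F,G,E]
After op 5 (replace(5, 'e')): offset=0, physical=[k,B,f,A,H,e,G,E], logical=[k,B,f,A,H,e,G,E]
After op 6 (replace(5, 'm')): offset=0, physical=[k,B,f,A,H,m,G,E], logical=[k,B,f,A,H,m,G,E]
After op 7 (rotate(-3)): offset=5, physical=[k,B,f,A,H,m,G,E], logical=[m,G,E,k,B,f,A,H]
After op 8 (replace(5, 'l')): offset=5, physical=[k,B,l,A,H,m,G,E], logical=[m,G,E,k,B,l,A,H]

Answer: H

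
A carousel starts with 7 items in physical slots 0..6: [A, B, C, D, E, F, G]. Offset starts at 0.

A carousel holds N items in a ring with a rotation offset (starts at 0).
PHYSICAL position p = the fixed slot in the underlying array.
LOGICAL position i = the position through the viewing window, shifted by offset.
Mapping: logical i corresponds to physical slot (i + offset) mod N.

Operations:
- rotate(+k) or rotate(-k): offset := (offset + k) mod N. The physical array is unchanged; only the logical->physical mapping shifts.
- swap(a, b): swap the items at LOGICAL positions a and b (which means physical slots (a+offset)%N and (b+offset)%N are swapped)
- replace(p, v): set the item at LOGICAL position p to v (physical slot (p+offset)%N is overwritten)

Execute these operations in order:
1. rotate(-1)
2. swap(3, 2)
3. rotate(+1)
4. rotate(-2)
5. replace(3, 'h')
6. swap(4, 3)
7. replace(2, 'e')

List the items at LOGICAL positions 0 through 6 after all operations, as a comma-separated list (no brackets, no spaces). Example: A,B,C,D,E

After op 1 (rotate(-1)): offset=6, physical=[A,B,C,D,E,F,G], logical=[G,A,B,C,D,E,F]
After op 2 (swap(3, 2)): offset=6, physical=[A,C,B,D,E,F,G], logical=[G,A,C,B,D,E,F]
After op 3 (rotate(+1)): offset=0, physical=[A,C,B,D,E,F,G], logical=[A,C,B,D,E,F,G]
After op 4 (rotate(-2)): offset=5, physical=[A,C,B,D,E,F,G], logical=[F,G,A,C,B,D,E]
After op 5 (replace(3, 'h')): offset=5, physical=[A,h,B,D,E,F,G], logical=[F,G,A,h,B,D,E]
After op 6 (swap(4, 3)): offset=5, physical=[A,B,h,D,E,F,G], logical=[F,G,A,B,h,D,E]
After op 7 (replace(2, 'e')): offset=5, physical=[e,B,h,D,E,F,G], logical=[F,G,e,B,h,D,E]

Answer: F,G,e,B,h,D,E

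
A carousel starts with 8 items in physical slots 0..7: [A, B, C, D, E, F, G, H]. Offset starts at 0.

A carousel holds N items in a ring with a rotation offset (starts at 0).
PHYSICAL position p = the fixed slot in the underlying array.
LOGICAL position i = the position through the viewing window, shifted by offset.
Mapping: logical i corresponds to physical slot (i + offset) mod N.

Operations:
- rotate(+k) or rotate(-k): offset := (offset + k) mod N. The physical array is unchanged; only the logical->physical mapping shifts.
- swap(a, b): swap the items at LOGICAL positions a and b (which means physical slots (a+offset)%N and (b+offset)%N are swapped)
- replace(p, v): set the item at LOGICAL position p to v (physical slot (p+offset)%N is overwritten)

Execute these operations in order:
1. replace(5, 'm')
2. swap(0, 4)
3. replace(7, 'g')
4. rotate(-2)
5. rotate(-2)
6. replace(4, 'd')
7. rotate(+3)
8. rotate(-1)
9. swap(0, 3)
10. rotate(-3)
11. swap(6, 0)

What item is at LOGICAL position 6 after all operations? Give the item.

Answer: D

Derivation:
After op 1 (replace(5, 'm')): offset=0, physical=[A,B,C,D,E,m,G,H], logical=[A,B,C,D,E,m,G,H]
After op 2 (swap(0, 4)): offset=0, physical=[E,B,C,D,A,m,G,H], logical=[E,B,C,D,A,m,G,H]
After op 3 (replace(7, 'g')): offset=0, physical=[E,B,C,D,A,m,G,g], logical=[E,B,C,D,A,m,G,g]
After op 4 (rotate(-2)): offset=6, physical=[E,B,C,D,A,m,G,g], logical=[G,g,E,B,C,D,A,m]
After op 5 (rotate(-2)): offset=4, physical=[E,B,C,D,A,m,G,g], logical=[A,m,G,g,E,B,C,D]
After op 6 (replace(4, 'd')): offset=4, physical=[d,B,C,D,A,m,G,g], logical=[A,m,G,g,d,B,C,D]
After op 7 (rotate(+3)): offset=7, physical=[d,B,C,D,A,m,G,g], logical=[g,d,B,C,D,A,m,G]
After op 8 (rotate(-1)): offset=6, physical=[d,B,C,D,A,m,G,g], logical=[G,g,d,B,C,D,A,m]
After op 9 (swap(0, 3)): offset=6, physical=[d,G,C,D,A,m,B,g], logical=[B,g,d,G,C,D,A,m]
After op 10 (rotate(-3)): offset=3, physical=[d,G,C,D,A,m,B,g], logical=[D,A,m,B,g,d,G,C]
After op 11 (swap(6, 0)): offset=3, physical=[d,D,C,G,A,m,B,g], logical=[G,A,m,B,g,d,D,C]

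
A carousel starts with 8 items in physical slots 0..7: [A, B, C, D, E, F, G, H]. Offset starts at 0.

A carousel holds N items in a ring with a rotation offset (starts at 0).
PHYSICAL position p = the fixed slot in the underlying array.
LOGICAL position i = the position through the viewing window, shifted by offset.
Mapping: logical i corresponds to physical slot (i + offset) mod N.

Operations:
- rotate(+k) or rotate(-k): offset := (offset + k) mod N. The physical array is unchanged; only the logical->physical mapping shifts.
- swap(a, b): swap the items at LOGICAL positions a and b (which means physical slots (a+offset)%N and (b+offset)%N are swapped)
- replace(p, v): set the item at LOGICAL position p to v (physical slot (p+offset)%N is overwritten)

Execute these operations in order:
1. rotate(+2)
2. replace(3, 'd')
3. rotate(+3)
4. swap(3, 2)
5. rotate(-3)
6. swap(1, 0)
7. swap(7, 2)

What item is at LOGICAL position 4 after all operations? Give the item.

After op 1 (rotate(+2)): offset=2, physical=[A,B,C,D,E,F,G,H], logical=[C,D,E,F,G,H,A,B]
After op 2 (replace(3, 'd')): offset=2, physical=[A,B,C,D,E,d,G,H], logical=[C,D,E,d,G,H,A,B]
After op 3 (rotate(+3)): offset=5, physical=[A,B,C,D,E,d,G,H], logical=[d,G,H,A,B,C,D,E]
After op 4 (swap(3, 2)): offset=5, physical=[H,B,C,D,E,d,G,A], logical=[d,G,A,H,B,C,D,E]
After op 5 (rotate(-3)): offset=2, physical=[H,B,C,D,E,d,G,A], logical=[C,D,E,d,G,A,H,B]
After op 6 (swap(1, 0)): offset=2, physical=[H,B,D,C,E,d,G,A], logical=[D,C,E,d,G,A,H,B]
After op 7 (swap(7, 2)): offset=2, physical=[H,E,D,C,B,d,G,A], logical=[D,C,B,d,G,A,H,E]

Answer: G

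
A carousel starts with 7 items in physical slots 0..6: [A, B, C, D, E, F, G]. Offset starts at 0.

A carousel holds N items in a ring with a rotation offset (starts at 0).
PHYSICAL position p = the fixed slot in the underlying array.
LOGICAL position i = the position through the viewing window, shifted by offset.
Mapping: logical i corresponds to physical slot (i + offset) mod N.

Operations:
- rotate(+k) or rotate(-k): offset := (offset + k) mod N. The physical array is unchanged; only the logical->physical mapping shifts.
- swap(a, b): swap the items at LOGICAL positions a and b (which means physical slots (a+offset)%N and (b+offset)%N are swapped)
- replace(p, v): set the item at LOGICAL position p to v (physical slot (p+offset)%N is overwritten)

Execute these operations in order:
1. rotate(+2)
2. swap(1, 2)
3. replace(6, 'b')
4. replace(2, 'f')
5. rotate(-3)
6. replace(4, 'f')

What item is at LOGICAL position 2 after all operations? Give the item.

Answer: b

Derivation:
After op 1 (rotate(+2)): offset=2, physical=[A,B,C,D,E,F,G], logical=[C,D,E,F,G,A,B]
After op 2 (swap(1, 2)): offset=2, physical=[A,B,C,E,D,F,G], logical=[C,E,D,F,G,A,B]
After op 3 (replace(6, 'b')): offset=2, physical=[A,b,C,E,D,F,G], logical=[C,E,D,F,G,A,b]
After op 4 (replace(2, 'f')): offset=2, physical=[A,b,C,E,f,F,G], logical=[C,E,f,F,G,A,b]
After op 5 (rotate(-3)): offset=6, physical=[A,b,C,E,f,F,G], logical=[G,A,b,C,E,f,F]
After op 6 (replace(4, 'f')): offset=6, physical=[A,b,C,f,f,F,G], logical=[G,A,b,C,f,f,F]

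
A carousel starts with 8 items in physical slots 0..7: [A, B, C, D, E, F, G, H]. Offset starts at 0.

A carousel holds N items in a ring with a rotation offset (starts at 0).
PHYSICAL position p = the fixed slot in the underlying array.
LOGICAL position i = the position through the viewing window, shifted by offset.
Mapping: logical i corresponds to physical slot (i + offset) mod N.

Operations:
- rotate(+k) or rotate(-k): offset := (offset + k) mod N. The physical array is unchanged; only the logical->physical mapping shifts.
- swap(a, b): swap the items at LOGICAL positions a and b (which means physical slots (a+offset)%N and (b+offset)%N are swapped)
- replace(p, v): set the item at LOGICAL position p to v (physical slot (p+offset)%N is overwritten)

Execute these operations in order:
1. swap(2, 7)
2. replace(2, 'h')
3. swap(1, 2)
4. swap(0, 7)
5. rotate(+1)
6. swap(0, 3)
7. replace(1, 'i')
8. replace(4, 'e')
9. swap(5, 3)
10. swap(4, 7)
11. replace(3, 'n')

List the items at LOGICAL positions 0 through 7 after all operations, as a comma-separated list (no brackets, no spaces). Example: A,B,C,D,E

Answer: E,i,D,n,C,h,A,e

Derivation:
After op 1 (swap(2, 7)): offset=0, physical=[A,B,H,D,E,F,G,C], logical=[A,B,H,D,E,F,G,C]
After op 2 (replace(2, 'h')): offset=0, physical=[A,B,h,D,E,F,G,C], logical=[A,B,h,D,E,F,G,C]
After op 3 (swap(1, 2)): offset=0, physical=[A,h,B,D,E,F,G,C], logical=[A,h,B,D,E,F,G,C]
After op 4 (swap(0, 7)): offset=0, physical=[C,h,B,D,E,F,G,A], logical=[C,h,B,D,E,F,G,A]
After op 5 (rotate(+1)): offset=1, physical=[C,h,B,D,E,F,G,A], logical=[h,B,D,E,F,G,A,C]
After op 6 (swap(0, 3)): offset=1, physical=[C,E,B,D,h,F,G,A], logical=[E,B,D,h,F,G,A,C]
After op 7 (replace(1, 'i')): offset=1, physical=[C,E,i,D,h,F,G,A], logical=[E,i,D,h,F,G,A,C]
After op 8 (replace(4, 'e')): offset=1, physical=[C,E,i,D,h,e,G,A], logical=[E,i,D,h,e,G,A,C]
After op 9 (swap(5, 3)): offset=1, physical=[C,E,i,D,G,e,h,A], logical=[E,i,D,G,e,h,A,C]
After op 10 (swap(4, 7)): offset=1, physical=[e,E,i,D,G,C,h,A], logical=[E,i,D,G,C,h,A,e]
After op 11 (replace(3, 'n')): offset=1, physical=[e,E,i,D,n,C,h,A], logical=[E,i,D,n,C,h,A,e]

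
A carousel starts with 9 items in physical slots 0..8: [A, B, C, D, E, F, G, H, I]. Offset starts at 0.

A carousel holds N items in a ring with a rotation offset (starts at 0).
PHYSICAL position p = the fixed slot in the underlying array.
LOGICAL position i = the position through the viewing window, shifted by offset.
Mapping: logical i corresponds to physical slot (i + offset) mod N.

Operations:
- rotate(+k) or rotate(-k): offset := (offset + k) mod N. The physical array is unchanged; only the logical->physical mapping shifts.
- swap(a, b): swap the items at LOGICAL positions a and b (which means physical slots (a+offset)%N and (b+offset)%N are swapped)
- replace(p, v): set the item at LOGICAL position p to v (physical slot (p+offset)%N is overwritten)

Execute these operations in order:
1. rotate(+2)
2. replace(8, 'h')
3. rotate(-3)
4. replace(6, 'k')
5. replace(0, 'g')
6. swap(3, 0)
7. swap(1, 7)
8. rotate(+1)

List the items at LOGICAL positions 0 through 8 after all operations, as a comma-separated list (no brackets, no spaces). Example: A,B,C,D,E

After op 1 (rotate(+2)): offset=2, physical=[A,B,C,D,E,F,G,H,I], logical=[C,D,E,F,G,H,I,A,B]
After op 2 (replace(8, 'h')): offset=2, physical=[A,h,C,D,E,F,G,H,I], logical=[C,D,E,F,G,H,I,A,h]
After op 3 (rotate(-3)): offset=8, physical=[A,h,C,D,E,F,G,H,I], logical=[I,A,h,C,D,E,F,G,H]
After op 4 (replace(6, 'k')): offset=8, physical=[A,h,C,D,E,k,G,H,I], logical=[I,A,h,C,D,E,k,G,H]
After op 5 (replace(0, 'g')): offset=8, physical=[A,h,C,D,E,k,G,H,g], logical=[g,A,h,C,D,E,k,G,H]
After op 6 (swap(3, 0)): offset=8, physical=[A,h,g,D,E,k,G,H,C], logical=[C,A,h,g,D,E,k,G,H]
After op 7 (swap(1, 7)): offset=8, physical=[G,h,g,D,E,k,A,H,C], logical=[C,G,h,g,D,E,k,A,H]
After op 8 (rotate(+1)): offset=0, physical=[G,h,g,D,E,k,A,H,C], logical=[G,h,g,D,E,k,A,H,C]

Answer: G,h,g,D,E,k,A,H,C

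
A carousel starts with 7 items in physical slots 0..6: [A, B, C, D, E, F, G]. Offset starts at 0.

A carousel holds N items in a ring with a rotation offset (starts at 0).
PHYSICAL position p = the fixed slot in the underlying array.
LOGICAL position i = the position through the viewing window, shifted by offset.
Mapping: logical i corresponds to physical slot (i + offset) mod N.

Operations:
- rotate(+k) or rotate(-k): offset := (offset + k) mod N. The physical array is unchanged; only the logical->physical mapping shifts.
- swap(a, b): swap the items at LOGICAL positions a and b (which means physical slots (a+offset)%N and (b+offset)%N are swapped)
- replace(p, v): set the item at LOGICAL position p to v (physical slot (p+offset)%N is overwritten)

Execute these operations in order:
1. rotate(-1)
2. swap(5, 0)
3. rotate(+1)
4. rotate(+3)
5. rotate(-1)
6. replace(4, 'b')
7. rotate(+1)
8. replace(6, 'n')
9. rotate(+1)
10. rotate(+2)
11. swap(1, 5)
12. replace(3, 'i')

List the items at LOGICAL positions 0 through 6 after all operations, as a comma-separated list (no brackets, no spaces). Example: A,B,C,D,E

After op 1 (rotate(-1)): offset=6, physical=[A,B,C,D,E,F,G], logical=[G,A,B,C,D,E,F]
After op 2 (swap(5, 0)): offset=6, physical=[A,B,C,D,G,F,E], logical=[E,A,B,C,D,G,F]
After op 3 (rotate(+1)): offset=0, physical=[A,B,C,D,G,F,E], logical=[A,B,C,D,G,F,E]
After op 4 (rotate(+3)): offset=3, physical=[A,B,C,D,G,F,E], logical=[D,G,F,E,A,B,C]
After op 5 (rotate(-1)): offset=2, physical=[A,B,C,D,G,F,E], logical=[C,D,G,F,E,A,B]
After op 6 (replace(4, 'b')): offset=2, physical=[A,B,C,D,G,F,b], logical=[C,D,G,F,b,A,B]
After op 7 (rotate(+1)): offset=3, physical=[A,B,C,D,G,F,b], logical=[D,G,F,b,A,B,C]
After op 8 (replace(6, 'n')): offset=3, physical=[A,B,n,D,G,F,b], logical=[D,G,F,b,A,B,n]
After op 9 (rotate(+1)): offset=4, physical=[A,B,n,D,G,F,b], logical=[G,F,b,A,B,n,D]
After op 10 (rotate(+2)): offset=6, physical=[A,B,n,D,G,F,b], logical=[b,A,B,n,D,G,F]
After op 11 (swap(1, 5)): offset=6, physical=[G,B,n,D,A,F,b], logical=[b,G,B,n,D,A,F]
After op 12 (replace(3, 'i')): offset=6, physical=[G,B,i,D,A,F,b], logical=[b,G,B,i,D,A,F]

Answer: b,G,B,i,D,A,F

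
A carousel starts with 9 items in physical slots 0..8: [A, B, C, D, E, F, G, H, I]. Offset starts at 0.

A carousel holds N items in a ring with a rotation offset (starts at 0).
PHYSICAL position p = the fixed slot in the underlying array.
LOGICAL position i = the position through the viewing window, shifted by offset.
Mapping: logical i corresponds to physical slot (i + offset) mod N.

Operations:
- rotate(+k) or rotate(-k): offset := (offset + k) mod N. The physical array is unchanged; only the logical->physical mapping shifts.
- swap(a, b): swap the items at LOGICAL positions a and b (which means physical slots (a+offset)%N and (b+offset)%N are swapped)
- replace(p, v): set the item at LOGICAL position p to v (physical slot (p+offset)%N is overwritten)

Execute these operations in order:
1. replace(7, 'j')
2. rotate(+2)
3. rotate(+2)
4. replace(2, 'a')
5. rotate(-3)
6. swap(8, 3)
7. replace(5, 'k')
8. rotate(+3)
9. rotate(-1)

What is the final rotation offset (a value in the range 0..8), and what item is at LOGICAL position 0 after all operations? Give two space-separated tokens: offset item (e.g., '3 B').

After op 1 (replace(7, 'j')): offset=0, physical=[A,B,C,D,E,F,G,j,I], logical=[A,B,C,D,E,F,G,j,I]
After op 2 (rotate(+2)): offset=2, physical=[A,B,C,D,E,F,G,j,I], logical=[C,D,E,F,G,j,I,A,B]
After op 3 (rotate(+2)): offset=4, physical=[A,B,C,D,E,F,G,j,I], logical=[E,F,G,j,I,A,B,C,D]
After op 4 (replace(2, 'a')): offset=4, physical=[A,B,C,D,E,F,a,j,I], logical=[E,F,a,j,I,A,B,C,D]
After op 5 (rotate(-3)): offset=1, physical=[A,B,C,D,E,F,a,j,I], logical=[B,C,D,E,F,a,j,I,A]
After op 6 (swap(8, 3)): offset=1, physical=[E,B,C,D,A,F,a,j,I], logical=[B,C,D,A,F,a,j,I,E]
After op 7 (replace(5, 'k')): offset=1, physical=[E,B,C,D,A,F,k,j,I], logical=[B,C,D,A,F,k,j,I,E]
After op 8 (rotate(+3)): offset=4, physical=[E,B,C,D,A,F,k,j,I], logical=[A,F,k,j,I,E,B,C,D]
After op 9 (rotate(-1)): offset=3, physical=[E,B,C,D,A,F,k,j,I], logical=[D,A,F,k,j,I,E,B,C]

Answer: 3 D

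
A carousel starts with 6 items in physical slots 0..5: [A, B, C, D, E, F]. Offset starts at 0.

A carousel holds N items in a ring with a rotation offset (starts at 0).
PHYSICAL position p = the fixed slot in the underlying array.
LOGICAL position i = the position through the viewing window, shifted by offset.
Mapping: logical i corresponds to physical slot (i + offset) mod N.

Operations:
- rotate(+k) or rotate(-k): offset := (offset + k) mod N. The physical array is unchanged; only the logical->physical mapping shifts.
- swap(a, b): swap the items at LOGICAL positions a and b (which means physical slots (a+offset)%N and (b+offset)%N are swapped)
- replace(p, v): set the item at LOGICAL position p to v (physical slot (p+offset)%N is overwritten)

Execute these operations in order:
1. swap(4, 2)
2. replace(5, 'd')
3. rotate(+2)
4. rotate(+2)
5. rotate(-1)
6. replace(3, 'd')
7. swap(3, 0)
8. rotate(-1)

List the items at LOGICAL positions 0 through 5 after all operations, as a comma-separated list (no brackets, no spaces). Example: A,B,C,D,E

After op 1 (swap(4, 2)): offset=0, physical=[A,B,E,D,C,F], logical=[A,B,E,D,C,F]
After op 2 (replace(5, 'd')): offset=0, physical=[A,B,E,D,C,d], logical=[A,B,E,D,C,d]
After op 3 (rotate(+2)): offset=2, physical=[A,B,E,D,C,d], logical=[E,D,C,d,A,B]
After op 4 (rotate(+2)): offset=4, physical=[A,B,E,D,C,d], logical=[C,d,A,B,E,D]
After op 5 (rotate(-1)): offset=3, physical=[A,B,E,D,C,d], logical=[D,C,d,A,B,E]
After op 6 (replace(3, 'd')): offset=3, physical=[d,B,E,D,C,d], logical=[D,C,d,d,B,E]
After op 7 (swap(3, 0)): offset=3, physical=[D,B,E,d,C,d], logical=[d,C,d,D,B,E]
After op 8 (rotate(-1)): offset=2, physical=[D,B,E,d,C,d], logical=[E,d,C,d,D,B]

Answer: E,d,C,d,D,B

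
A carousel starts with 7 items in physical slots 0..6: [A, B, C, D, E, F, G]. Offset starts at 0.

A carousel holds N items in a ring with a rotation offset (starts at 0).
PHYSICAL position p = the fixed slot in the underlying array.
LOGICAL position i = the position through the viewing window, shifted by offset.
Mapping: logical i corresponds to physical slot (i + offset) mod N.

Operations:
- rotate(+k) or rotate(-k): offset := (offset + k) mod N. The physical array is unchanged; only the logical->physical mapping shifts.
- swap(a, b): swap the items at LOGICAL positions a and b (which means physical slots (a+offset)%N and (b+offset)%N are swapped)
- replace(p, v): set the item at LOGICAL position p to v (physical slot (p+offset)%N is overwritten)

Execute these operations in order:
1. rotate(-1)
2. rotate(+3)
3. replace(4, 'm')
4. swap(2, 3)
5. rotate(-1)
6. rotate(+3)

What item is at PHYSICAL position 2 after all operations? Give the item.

Answer: C

Derivation:
After op 1 (rotate(-1)): offset=6, physical=[A,B,C,D,E,F,G], logical=[G,A,B,C,D,E,F]
After op 2 (rotate(+3)): offset=2, physical=[A,B,C,D,E,F,G], logical=[C,D,E,F,G,A,B]
After op 3 (replace(4, 'm')): offset=2, physical=[A,B,C,D,E,F,m], logical=[C,D,E,F,m,A,B]
After op 4 (swap(2, 3)): offset=2, physical=[A,B,C,D,F,E,m], logical=[C,D,F,E,m,A,B]
After op 5 (rotate(-1)): offset=1, physical=[A,B,C,D,F,E,m], logical=[B,C,D,F,E,m,A]
After op 6 (rotate(+3)): offset=4, physical=[A,B,C,D,F,E,m], logical=[F,E,m,A,B,C,D]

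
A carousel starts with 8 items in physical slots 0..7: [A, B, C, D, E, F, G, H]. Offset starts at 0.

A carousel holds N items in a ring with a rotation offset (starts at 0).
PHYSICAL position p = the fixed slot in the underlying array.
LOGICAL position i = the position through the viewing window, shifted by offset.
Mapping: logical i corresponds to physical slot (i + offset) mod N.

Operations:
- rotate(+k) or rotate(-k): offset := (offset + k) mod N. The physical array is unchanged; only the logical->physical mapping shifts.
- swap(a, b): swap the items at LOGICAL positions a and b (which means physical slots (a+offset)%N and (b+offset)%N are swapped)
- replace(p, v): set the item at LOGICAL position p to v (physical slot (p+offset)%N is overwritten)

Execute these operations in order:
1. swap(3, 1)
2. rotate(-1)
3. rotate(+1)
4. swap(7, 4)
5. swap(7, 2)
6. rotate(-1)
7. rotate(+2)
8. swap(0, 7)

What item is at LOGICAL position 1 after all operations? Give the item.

Answer: E

Derivation:
After op 1 (swap(3, 1)): offset=0, physical=[A,D,C,B,E,F,G,H], logical=[A,D,C,B,E,F,G,H]
After op 2 (rotate(-1)): offset=7, physical=[A,D,C,B,E,F,G,H], logical=[H,A,D,C,B,E,F,G]
After op 3 (rotate(+1)): offset=0, physical=[A,D,C,B,E,F,G,H], logical=[A,D,C,B,E,F,G,H]
After op 4 (swap(7, 4)): offset=0, physical=[A,D,C,B,H,F,G,E], logical=[A,D,C,B,H,F,G,E]
After op 5 (swap(7, 2)): offset=0, physical=[A,D,E,B,H,F,G,C], logical=[A,D,E,B,H,F,G,C]
After op 6 (rotate(-1)): offset=7, physical=[A,D,E,B,H,F,G,C], logical=[C,A,D,E,B,H,F,G]
After op 7 (rotate(+2)): offset=1, physical=[A,D,E,B,H,F,G,C], logical=[D,E,B,H,F,G,C,A]
After op 8 (swap(0, 7)): offset=1, physical=[D,A,E,B,H,F,G,C], logical=[A,E,B,H,F,G,C,D]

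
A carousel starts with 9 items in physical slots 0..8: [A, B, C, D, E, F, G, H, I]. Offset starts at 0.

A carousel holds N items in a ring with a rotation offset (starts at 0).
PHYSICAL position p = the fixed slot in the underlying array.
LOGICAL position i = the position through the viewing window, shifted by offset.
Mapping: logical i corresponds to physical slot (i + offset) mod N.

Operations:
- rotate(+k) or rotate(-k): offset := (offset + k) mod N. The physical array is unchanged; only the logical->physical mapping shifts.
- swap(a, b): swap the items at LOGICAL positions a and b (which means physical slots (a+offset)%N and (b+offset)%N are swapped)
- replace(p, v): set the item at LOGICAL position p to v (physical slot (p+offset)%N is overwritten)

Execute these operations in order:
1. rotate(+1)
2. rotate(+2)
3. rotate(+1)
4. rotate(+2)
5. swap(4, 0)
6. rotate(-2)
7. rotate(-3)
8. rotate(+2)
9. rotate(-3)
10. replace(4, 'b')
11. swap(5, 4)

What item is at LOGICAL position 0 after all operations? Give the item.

Answer: A

Derivation:
After op 1 (rotate(+1)): offset=1, physical=[A,B,C,D,E,F,G,H,I], logical=[B,C,D,E,F,G,H,I,A]
After op 2 (rotate(+2)): offset=3, physical=[A,B,C,D,E,F,G,H,I], logical=[D,E,F,G,H,I,A,B,C]
After op 3 (rotate(+1)): offset=4, physical=[A,B,C,D,E,F,G,H,I], logical=[E,F,G,H,I,A,B,C,D]
After op 4 (rotate(+2)): offset=6, physical=[A,B,C,D,E,F,G,H,I], logical=[G,H,I,A,B,C,D,E,F]
After op 5 (swap(4, 0)): offset=6, physical=[A,G,C,D,E,F,B,H,I], logical=[B,H,I,A,G,C,D,E,F]
After op 6 (rotate(-2)): offset=4, physical=[A,G,C,D,E,F,B,H,I], logical=[E,F,B,H,I,A,G,C,D]
After op 7 (rotate(-3)): offset=1, physical=[A,G,C,D,E,F,B,H,I], logical=[G,C,D,E,F,B,H,I,A]
After op 8 (rotate(+2)): offset=3, physical=[A,G,C,D,E,F,B,H,I], logical=[D,E,F,B,H,I,A,G,C]
After op 9 (rotate(-3)): offset=0, physical=[A,G,C,D,E,F,B,H,I], logical=[A,G,C,D,E,F,B,H,I]
After op 10 (replace(4, 'b')): offset=0, physical=[A,G,C,D,b,F,B,H,I], logical=[A,G,C,D,b,F,B,H,I]
After op 11 (swap(5, 4)): offset=0, physical=[A,G,C,D,F,b,B,H,I], logical=[A,G,C,D,F,b,B,H,I]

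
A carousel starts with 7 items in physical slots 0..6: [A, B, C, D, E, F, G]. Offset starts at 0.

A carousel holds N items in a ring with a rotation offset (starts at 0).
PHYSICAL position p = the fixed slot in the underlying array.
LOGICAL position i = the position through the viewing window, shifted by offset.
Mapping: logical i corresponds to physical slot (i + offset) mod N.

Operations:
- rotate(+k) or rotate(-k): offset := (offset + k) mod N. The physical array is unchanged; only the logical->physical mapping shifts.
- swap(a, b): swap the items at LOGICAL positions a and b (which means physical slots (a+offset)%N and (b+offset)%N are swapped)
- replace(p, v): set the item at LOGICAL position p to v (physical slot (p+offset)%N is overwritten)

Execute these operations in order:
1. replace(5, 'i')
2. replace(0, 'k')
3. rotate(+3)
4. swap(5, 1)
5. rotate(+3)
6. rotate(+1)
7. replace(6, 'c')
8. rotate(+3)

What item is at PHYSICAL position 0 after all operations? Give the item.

Answer: k

Derivation:
After op 1 (replace(5, 'i')): offset=0, physical=[A,B,C,D,E,i,G], logical=[A,B,C,D,E,i,G]
After op 2 (replace(0, 'k')): offset=0, physical=[k,B,C,D,E,i,G], logical=[k,B,C,D,E,i,G]
After op 3 (rotate(+3)): offset=3, physical=[k,B,C,D,E,i,G], logical=[D,E,i,G,k,B,C]
After op 4 (swap(5, 1)): offset=3, physical=[k,E,C,D,B,i,G], logical=[D,B,i,G,k,E,C]
After op 5 (rotate(+3)): offset=6, physical=[k,E,C,D,B,i,G], logical=[G,k,E,C,D,B,i]
After op 6 (rotate(+1)): offset=0, physical=[k,E,C,D,B,i,G], logical=[k,E,C,D,B,i,G]
After op 7 (replace(6, 'c')): offset=0, physical=[k,E,C,D,B,i,c], logical=[k,E,C,D,B,i,c]
After op 8 (rotate(+3)): offset=3, physical=[k,E,C,D,B,i,c], logical=[D,B,i,c,k,E,C]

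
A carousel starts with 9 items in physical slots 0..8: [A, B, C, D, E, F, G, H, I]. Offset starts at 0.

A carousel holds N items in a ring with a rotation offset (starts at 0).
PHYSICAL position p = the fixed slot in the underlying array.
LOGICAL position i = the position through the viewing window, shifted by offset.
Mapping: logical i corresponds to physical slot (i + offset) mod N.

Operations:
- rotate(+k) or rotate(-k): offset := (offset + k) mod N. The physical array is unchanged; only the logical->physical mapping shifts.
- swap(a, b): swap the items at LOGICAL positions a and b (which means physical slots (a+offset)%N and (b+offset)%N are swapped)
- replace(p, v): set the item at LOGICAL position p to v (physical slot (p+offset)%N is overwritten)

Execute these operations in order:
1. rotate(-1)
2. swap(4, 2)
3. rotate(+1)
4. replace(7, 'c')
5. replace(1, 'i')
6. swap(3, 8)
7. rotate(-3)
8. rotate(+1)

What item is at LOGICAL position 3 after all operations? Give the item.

After op 1 (rotate(-1)): offset=8, physical=[A,B,C,D,E,F,G,H,I], logical=[I,A,B,C,D,E,F,G,H]
After op 2 (swap(4, 2)): offset=8, physical=[A,D,C,B,E,F,G,H,I], logical=[I,A,D,C,B,E,F,G,H]
After op 3 (rotate(+1)): offset=0, physical=[A,D,C,B,E,F,G,H,I], logical=[A,D,C,B,E,F,G,H,I]
After op 4 (replace(7, 'c')): offset=0, physical=[A,D,C,B,E,F,G,c,I], logical=[A,D,C,B,E,F,G,c,I]
After op 5 (replace(1, 'i')): offset=0, physical=[A,i,C,B,E,F,G,c,I], logical=[A,i,C,B,E,F,G,c,I]
After op 6 (swap(3, 8)): offset=0, physical=[A,i,C,I,E,F,G,c,B], logical=[A,i,C,I,E,F,G,c,B]
After op 7 (rotate(-3)): offset=6, physical=[A,i,C,I,E,F,G,c,B], logical=[G,c,B,A,i,C,I,E,F]
After op 8 (rotate(+1)): offset=7, physical=[A,i,C,I,E,F,G,c,B], logical=[c,B,A,i,C,I,E,F,G]

Answer: i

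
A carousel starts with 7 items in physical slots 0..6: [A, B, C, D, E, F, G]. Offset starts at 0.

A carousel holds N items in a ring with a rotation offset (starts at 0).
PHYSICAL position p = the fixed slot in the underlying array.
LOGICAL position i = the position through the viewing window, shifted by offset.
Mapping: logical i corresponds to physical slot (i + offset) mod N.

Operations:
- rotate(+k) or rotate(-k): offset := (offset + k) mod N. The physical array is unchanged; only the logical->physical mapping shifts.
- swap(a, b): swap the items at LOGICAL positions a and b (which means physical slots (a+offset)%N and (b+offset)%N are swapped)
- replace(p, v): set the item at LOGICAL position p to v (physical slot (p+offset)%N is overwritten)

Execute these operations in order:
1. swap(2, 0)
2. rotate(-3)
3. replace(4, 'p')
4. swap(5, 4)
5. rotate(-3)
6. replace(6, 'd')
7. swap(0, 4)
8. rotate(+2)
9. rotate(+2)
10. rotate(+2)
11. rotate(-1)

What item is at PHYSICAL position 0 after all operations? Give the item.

Answer: d

Derivation:
After op 1 (swap(2, 0)): offset=0, physical=[C,B,A,D,E,F,G], logical=[C,B,A,D,E,F,G]
After op 2 (rotate(-3)): offset=4, physical=[C,B,A,D,E,F,G], logical=[E,F,G,C,B,A,D]
After op 3 (replace(4, 'p')): offset=4, physical=[C,p,A,D,E,F,G], logical=[E,F,G,C,p,A,D]
After op 4 (swap(5, 4)): offset=4, physical=[C,A,p,D,E,F,G], logical=[E,F,G,C,A,p,D]
After op 5 (rotate(-3)): offset=1, physical=[C,A,p,D,E,F,G], logical=[A,p,D,E,F,G,C]
After op 6 (replace(6, 'd')): offset=1, physical=[d,A,p,D,E,F,G], logical=[A,p,D,E,F,G,d]
After op 7 (swap(0, 4)): offset=1, physical=[d,F,p,D,E,A,G], logical=[F,p,D,E,A,G,d]
After op 8 (rotate(+2)): offset=3, physical=[d,F,p,D,E,A,G], logical=[D,E,A,G,d,F,p]
After op 9 (rotate(+2)): offset=5, physical=[d,F,p,D,E,A,G], logical=[A,G,d,F,p,D,E]
After op 10 (rotate(+2)): offset=0, physical=[d,F,p,D,E,A,G], logical=[d,F,p,D,E,A,G]
After op 11 (rotate(-1)): offset=6, physical=[d,F,p,D,E,A,G], logical=[G,d,F,p,D,E,A]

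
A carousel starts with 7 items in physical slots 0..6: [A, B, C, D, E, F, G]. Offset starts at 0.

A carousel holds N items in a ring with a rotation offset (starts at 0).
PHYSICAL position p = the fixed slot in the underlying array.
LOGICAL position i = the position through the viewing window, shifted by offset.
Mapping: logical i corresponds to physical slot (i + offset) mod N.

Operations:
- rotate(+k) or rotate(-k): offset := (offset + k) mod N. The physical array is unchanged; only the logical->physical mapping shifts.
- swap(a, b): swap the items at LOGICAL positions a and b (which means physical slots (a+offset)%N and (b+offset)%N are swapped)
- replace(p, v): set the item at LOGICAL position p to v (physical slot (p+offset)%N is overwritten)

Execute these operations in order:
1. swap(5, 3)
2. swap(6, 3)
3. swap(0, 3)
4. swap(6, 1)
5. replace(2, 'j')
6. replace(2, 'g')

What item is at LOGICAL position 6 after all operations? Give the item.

Answer: B

Derivation:
After op 1 (swap(5, 3)): offset=0, physical=[A,B,C,F,E,D,G], logical=[A,B,C,F,E,D,G]
After op 2 (swap(6, 3)): offset=0, physical=[A,B,C,G,E,D,F], logical=[A,B,C,G,E,D,F]
After op 3 (swap(0, 3)): offset=0, physical=[G,B,C,A,E,D,F], logical=[G,B,C,A,E,D,F]
After op 4 (swap(6, 1)): offset=0, physical=[G,F,C,A,E,D,B], logical=[G,F,C,A,E,D,B]
After op 5 (replace(2, 'j')): offset=0, physical=[G,F,j,A,E,D,B], logical=[G,F,j,A,E,D,B]
After op 6 (replace(2, 'g')): offset=0, physical=[G,F,g,A,E,D,B], logical=[G,F,g,A,E,D,B]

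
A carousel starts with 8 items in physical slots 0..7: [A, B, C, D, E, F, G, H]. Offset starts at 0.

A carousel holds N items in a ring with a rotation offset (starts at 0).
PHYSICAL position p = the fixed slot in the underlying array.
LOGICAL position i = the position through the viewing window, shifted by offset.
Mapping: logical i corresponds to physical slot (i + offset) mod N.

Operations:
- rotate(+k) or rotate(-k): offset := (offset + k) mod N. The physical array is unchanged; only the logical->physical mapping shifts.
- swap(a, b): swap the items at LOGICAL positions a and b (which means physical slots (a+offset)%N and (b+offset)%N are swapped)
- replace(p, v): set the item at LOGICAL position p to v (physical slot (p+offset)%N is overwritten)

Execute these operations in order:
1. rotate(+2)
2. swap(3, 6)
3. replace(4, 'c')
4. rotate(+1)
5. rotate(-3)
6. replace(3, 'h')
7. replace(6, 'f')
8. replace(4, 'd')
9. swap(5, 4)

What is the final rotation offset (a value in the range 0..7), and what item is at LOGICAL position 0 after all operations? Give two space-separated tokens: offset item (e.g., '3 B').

Answer: 0 F

Derivation:
After op 1 (rotate(+2)): offset=2, physical=[A,B,C,D,E,F,G,H], logical=[C,D,E,F,G,H,A,B]
After op 2 (swap(3, 6)): offset=2, physical=[F,B,C,D,E,A,G,H], logical=[C,D,E,A,G,H,F,B]
After op 3 (replace(4, 'c')): offset=2, physical=[F,B,C,D,E,A,c,H], logical=[C,D,E,A,c,H,F,B]
After op 4 (rotate(+1)): offset=3, physical=[F,B,C,D,E,A,c,H], logical=[D,E,A,c,H,F,B,C]
After op 5 (rotate(-3)): offset=0, physical=[F,B,C,D,E,A,c,H], logical=[F,B,C,D,E,A,c,H]
After op 6 (replace(3, 'h')): offset=0, physical=[F,B,C,h,E,A,c,H], logical=[F,B,C,h,E,A,c,H]
After op 7 (replace(6, 'f')): offset=0, physical=[F,B,C,h,E,A,f,H], logical=[F,B,C,h,E,A,f,H]
After op 8 (replace(4, 'd')): offset=0, physical=[F,B,C,h,d,A,f,H], logical=[F,B,C,h,d,A,f,H]
After op 9 (swap(5, 4)): offset=0, physical=[F,B,C,h,A,d,f,H], logical=[F,B,C,h,A,d,f,H]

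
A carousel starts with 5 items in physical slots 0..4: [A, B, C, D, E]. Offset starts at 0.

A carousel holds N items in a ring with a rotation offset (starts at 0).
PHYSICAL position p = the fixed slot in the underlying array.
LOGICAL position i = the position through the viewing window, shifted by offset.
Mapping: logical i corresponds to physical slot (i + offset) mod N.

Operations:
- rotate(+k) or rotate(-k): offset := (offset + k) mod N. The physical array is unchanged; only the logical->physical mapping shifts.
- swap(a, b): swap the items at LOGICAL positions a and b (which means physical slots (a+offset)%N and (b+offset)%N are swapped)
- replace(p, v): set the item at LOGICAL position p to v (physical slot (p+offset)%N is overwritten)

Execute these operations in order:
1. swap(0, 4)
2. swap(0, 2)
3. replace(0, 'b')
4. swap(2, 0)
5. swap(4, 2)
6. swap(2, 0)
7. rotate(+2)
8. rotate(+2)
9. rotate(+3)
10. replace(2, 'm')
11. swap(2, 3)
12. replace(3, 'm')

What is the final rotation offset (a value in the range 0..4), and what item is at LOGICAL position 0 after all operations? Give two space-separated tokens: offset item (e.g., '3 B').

Answer: 2 E

Derivation:
After op 1 (swap(0, 4)): offset=0, physical=[E,B,C,D,A], logical=[E,B,C,D,A]
After op 2 (swap(0, 2)): offset=0, physical=[C,B,E,D,A], logical=[C,B,E,D,A]
After op 3 (replace(0, 'b')): offset=0, physical=[b,B,E,D,A], logical=[b,B,E,D,A]
After op 4 (swap(2, 0)): offset=0, physical=[E,B,b,D,A], logical=[E,B,b,D,A]
After op 5 (swap(4, 2)): offset=0, physical=[E,B,A,D,b], logical=[E,B,A,D,b]
After op 6 (swap(2, 0)): offset=0, physical=[A,B,E,D,b], logical=[A,B,E,D,b]
After op 7 (rotate(+2)): offset=2, physical=[A,B,E,D,b], logical=[E,D,b,A,B]
After op 8 (rotate(+2)): offset=4, physical=[A,B,E,D,b], logical=[b,A,B,E,D]
After op 9 (rotate(+3)): offset=2, physical=[A,B,E,D,b], logical=[E,D,b,A,B]
After op 10 (replace(2, 'm')): offset=2, physical=[A,B,E,D,m], logical=[E,D,m,A,B]
After op 11 (swap(2, 3)): offset=2, physical=[m,B,E,D,A], logical=[E,D,A,m,B]
After op 12 (replace(3, 'm')): offset=2, physical=[m,B,E,D,A], logical=[E,D,A,m,B]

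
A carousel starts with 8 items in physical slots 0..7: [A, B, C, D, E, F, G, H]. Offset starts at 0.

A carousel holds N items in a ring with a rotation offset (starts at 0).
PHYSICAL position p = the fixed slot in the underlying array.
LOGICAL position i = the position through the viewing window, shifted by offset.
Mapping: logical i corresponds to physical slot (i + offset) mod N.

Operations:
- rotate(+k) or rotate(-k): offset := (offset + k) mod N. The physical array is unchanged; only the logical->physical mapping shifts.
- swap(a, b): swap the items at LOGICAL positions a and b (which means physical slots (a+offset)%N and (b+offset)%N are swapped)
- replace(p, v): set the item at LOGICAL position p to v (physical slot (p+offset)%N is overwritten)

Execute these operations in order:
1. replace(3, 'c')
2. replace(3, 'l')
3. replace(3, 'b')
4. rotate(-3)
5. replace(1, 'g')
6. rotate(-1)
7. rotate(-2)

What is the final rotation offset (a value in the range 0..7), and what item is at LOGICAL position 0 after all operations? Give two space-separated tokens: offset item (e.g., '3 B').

After op 1 (replace(3, 'c')): offset=0, physical=[A,B,C,c,E,F,G,H], logical=[A,B,C,c,E,F,G,H]
After op 2 (replace(3, 'l')): offset=0, physical=[A,B,C,l,E,F,G,H], logical=[A,B,C,l,E,F,G,H]
After op 3 (replace(3, 'b')): offset=0, physical=[A,B,C,b,E,F,G,H], logical=[A,B,C,b,E,F,G,H]
After op 4 (rotate(-3)): offset=5, physical=[A,B,C,b,E,F,G,H], logical=[F,G,H,A,B,C,b,E]
After op 5 (replace(1, 'g')): offset=5, physical=[A,B,C,b,E,F,g,H], logical=[F,g,H,A,B,C,b,E]
After op 6 (rotate(-1)): offset=4, physical=[A,B,C,b,E,F,g,H], logical=[E,F,g,H,A,B,C,b]
After op 7 (rotate(-2)): offset=2, physical=[A,B,C,b,E,F,g,H], logical=[C,b,E,F,g,H,A,B]

Answer: 2 C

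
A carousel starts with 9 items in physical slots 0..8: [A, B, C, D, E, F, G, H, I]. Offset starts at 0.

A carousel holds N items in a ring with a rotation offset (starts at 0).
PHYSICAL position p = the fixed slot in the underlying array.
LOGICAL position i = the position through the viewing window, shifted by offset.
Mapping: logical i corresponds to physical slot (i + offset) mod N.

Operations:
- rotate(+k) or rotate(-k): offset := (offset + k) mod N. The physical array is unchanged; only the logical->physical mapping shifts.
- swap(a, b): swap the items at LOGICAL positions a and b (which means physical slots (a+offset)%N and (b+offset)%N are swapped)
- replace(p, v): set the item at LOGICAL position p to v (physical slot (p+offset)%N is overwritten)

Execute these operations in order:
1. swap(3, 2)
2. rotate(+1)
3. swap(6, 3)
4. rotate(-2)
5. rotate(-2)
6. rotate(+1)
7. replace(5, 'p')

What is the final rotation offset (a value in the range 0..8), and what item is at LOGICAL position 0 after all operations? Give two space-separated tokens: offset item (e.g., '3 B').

Answer: 7 E

Derivation:
After op 1 (swap(3, 2)): offset=0, physical=[A,B,D,C,E,F,G,H,I], logical=[A,B,D,C,E,F,G,H,I]
After op 2 (rotate(+1)): offset=1, physical=[A,B,D,C,E,F,G,H,I], logical=[B,D,C,E,F,G,H,I,A]
After op 3 (swap(6, 3)): offset=1, physical=[A,B,D,C,H,F,G,E,I], logical=[B,D,C,H,F,G,E,I,A]
After op 4 (rotate(-2)): offset=8, physical=[A,B,D,C,H,F,G,E,I], logical=[I,A,B,D,C,H,F,G,E]
After op 5 (rotate(-2)): offset=6, physical=[A,B,D,C,H,F,G,E,I], logical=[G,E,I,A,B,D,C,H,F]
After op 6 (rotate(+1)): offset=7, physical=[A,B,D,C,H,F,G,E,I], logical=[E,I,A,B,D,C,H,F,G]
After op 7 (replace(5, 'p')): offset=7, physical=[A,B,D,p,H,F,G,E,I], logical=[E,I,A,B,D,p,H,F,G]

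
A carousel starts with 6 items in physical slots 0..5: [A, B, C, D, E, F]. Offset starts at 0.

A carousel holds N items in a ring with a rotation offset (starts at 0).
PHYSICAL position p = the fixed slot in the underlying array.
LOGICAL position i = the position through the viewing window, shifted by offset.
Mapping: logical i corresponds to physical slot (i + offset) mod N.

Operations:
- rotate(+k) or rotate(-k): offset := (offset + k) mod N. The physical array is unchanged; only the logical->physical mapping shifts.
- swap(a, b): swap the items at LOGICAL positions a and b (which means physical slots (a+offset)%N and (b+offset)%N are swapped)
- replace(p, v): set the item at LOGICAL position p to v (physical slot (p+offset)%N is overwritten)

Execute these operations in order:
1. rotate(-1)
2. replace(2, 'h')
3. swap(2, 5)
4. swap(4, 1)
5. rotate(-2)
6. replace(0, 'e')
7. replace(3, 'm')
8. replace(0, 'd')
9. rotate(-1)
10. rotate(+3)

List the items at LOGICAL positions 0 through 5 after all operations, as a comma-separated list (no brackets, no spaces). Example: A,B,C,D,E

After op 1 (rotate(-1)): offset=5, physical=[A,B,C,D,E,F], logical=[F,A,B,C,D,E]
After op 2 (replace(2, 'h')): offset=5, physical=[A,h,C,D,E,F], logical=[F,A,h,C,D,E]
After op 3 (swap(2, 5)): offset=5, physical=[A,E,C,D,h,F], logical=[F,A,E,C,D,h]
After op 4 (swap(4, 1)): offset=5, physical=[D,E,C,A,h,F], logical=[F,D,E,C,A,h]
After op 5 (rotate(-2)): offset=3, physical=[D,E,C,A,h,F], logical=[A,h,F,D,E,C]
After op 6 (replace(0, 'e')): offset=3, physical=[D,E,C,e,h,F], logical=[e,h,F,D,E,C]
After op 7 (replace(3, 'm')): offset=3, physical=[m,E,C,e,h,F], logical=[e,h,F,m,E,C]
After op 8 (replace(0, 'd')): offset=3, physical=[m,E,C,d,h,F], logical=[d,h,F,m,E,C]
After op 9 (rotate(-1)): offset=2, physical=[m,E,C,d,h,F], logical=[C,d,h,F,m,E]
After op 10 (rotate(+3)): offset=5, physical=[m,E,C,d,h,F], logical=[F,m,E,C,d,h]

Answer: F,m,E,C,d,h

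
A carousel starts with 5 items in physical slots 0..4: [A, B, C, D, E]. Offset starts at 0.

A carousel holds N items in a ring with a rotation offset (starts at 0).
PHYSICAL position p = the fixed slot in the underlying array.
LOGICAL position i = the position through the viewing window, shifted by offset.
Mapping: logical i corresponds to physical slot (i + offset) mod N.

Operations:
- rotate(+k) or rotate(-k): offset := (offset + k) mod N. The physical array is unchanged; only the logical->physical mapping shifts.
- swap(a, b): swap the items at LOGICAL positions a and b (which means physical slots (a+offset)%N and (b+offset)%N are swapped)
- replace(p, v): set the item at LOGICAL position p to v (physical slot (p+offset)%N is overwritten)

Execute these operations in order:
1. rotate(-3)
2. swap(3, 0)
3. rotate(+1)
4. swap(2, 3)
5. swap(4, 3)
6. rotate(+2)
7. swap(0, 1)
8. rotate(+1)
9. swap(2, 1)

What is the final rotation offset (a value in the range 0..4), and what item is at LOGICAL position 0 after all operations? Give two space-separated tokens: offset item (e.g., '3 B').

After op 1 (rotate(-3)): offset=2, physical=[A,B,C,D,E], logical=[C,D,E,A,B]
After op 2 (swap(3, 0)): offset=2, physical=[C,B,A,D,E], logical=[A,D,E,C,B]
After op 3 (rotate(+1)): offset=3, physical=[C,B,A,D,E], logical=[D,E,C,B,A]
After op 4 (swap(2, 3)): offset=3, physical=[B,C,A,D,E], logical=[D,E,B,C,A]
After op 5 (swap(4, 3)): offset=3, physical=[B,A,C,D,E], logical=[D,E,B,A,C]
After op 6 (rotate(+2)): offset=0, physical=[B,A,C,D,E], logical=[B,A,C,D,E]
After op 7 (swap(0, 1)): offset=0, physical=[A,B,C,D,E], logical=[A,B,C,D,E]
After op 8 (rotate(+1)): offset=1, physical=[A,B,C,D,E], logical=[B,C,D,E,A]
After op 9 (swap(2, 1)): offset=1, physical=[A,B,D,C,E], logical=[B,D,C,E,A]

Answer: 1 B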